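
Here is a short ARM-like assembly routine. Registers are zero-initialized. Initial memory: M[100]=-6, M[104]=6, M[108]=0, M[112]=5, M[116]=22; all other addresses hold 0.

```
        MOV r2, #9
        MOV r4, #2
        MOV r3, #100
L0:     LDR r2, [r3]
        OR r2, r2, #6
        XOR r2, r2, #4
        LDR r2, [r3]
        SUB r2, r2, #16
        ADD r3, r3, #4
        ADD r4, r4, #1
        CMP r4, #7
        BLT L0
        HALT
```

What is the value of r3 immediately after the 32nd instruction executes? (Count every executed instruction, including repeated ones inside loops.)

112

r2=9
r4=2
r3=100
r2=M[100]=-6
r2=(-6)|6=-2
r2=(-2)^4=-6
r2=M[100]=-6
r2=(-6)-16=-22
r3=100+4=104
r4=2+1=3
CMP r4, #7  (cmp 3,7)
BLT L0: taken
r2=M[104]=6
r2=6|6=6
r2=6^4=2
r2=M[104]=6
r2=6-16=-10
r3=104+4=108
r4=3+1=4
CMP r4, #7  (cmp 4,7)
BLT L0: taken
r2=M[108]=0
r2=0|6=6
r2=6^4=2
r2=M[108]=0
r2=0-16=-16
r3=108+4=112
r4=4+1=5
CMP r4, #7  (cmp 5,7)
BLT L0: taken
r2=M[112]=5
r2=5|6=7
After step 32: r3 = 112.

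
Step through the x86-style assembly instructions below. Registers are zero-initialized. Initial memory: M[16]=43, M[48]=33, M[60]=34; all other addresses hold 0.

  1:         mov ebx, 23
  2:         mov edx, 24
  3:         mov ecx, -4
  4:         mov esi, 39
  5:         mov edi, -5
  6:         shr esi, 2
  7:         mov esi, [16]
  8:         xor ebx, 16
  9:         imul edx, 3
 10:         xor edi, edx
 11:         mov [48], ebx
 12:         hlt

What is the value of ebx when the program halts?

after mov ebx, 23: ebx=23
after mov edx, 24: edx=24
after mov ecx, -4: ecx=-4
after mov esi, 39: esi=39
after mov edi, -5: edi=-5
after shr esi, 2: esi=39>>2=9
after mov esi, [16]: esi=M[16]=43
after xor ebx, 16: ebx=23^16=7
after imul edx, 3: edx=24*3=72
after xor edi, edx: edi=(-5)^72=-77
mov [48], ebx → M[48]=7
halt.

7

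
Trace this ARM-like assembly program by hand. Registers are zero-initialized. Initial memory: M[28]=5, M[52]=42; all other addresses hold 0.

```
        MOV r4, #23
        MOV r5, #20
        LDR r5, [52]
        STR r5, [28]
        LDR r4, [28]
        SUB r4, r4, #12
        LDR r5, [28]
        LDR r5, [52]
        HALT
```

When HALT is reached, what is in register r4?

30

r4=23
r5=20
r5=M[52]=42
STR r5, [28] → M[28]=42
r4=M[28]=42
r4=42-12=30
r5=M[28]=42
r5=M[52]=42
halt.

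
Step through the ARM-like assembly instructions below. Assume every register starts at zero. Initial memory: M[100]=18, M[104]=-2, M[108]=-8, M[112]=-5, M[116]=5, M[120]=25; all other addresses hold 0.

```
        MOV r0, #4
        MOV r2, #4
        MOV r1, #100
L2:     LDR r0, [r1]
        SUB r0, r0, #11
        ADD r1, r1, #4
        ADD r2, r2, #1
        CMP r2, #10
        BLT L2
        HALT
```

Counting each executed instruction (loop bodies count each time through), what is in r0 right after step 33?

-6

after MOV r0, #4: r0=4
after MOV r2, #4: r2=4
after MOV r1, #100: r1=100
after LDR r0, [r1]: r0=M[100]=18
after SUB r0, r0, #11: r0=18-11=7
after ADD r1, r1, #4: r1=100+4=104
after ADD r2, r2, #1: r2=4+1=5
CMP r2, #10  (cmp 5,10)
BLT L2: taken
after LDR r0, [r1]: r0=M[104]=-2
after SUB r0, r0, #11: r0=(-2)-11=-13
after ADD r1, r1, #4: r1=104+4=108
after ADD r2, r2, #1: r2=5+1=6
CMP r2, #10  (cmp 6,10)
BLT L2: taken
after LDR r0, [r1]: r0=M[108]=-8
after SUB r0, r0, #11: r0=(-8)-11=-19
after ADD r1, r1, #4: r1=108+4=112
after ADD r2, r2, #1: r2=6+1=7
CMP r2, #10  (cmp 7,10)
BLT L2: taken
after LDR r0, [r1]: r0=M[112]=-5
after SUB r0, r0, #11: r0=(-5)-11=-16
after ADD r1, r1, #4: r1=112+4=116
after ADD r2, r2, #1: r2=7+1=8
CMP r2, #10  (cmp 8,10)
BLT L2: taken
after LDR r0, [r1]: r0=M[116]=5
after SUB r0, r0, #11: r0=5-11=-6
after ADD r1, r1, #4: r1=116+4=120
after ADD r2, r2, #1: r2=8+1=9
CMP r2, #10  (cmp 9,10)
BLT L2: taken
After step 33: r0 = -6.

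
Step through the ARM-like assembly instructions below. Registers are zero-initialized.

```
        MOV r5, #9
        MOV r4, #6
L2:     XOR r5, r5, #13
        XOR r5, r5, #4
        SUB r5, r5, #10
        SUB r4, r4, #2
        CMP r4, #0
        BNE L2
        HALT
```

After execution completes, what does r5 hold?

after MOV r5, #9: r5=9
after MOV r4, #6: r4=6
after XOR r5, r5, #13: r5=9^13=4
after XOR r5, r5, #4: r5=4^4=0
after SUB r5, r5, #10: r5=0-10=-10
after SUB r4, r4, #2: r4=6-2=4
CMP r4, #0  (cmp 4,0)
BNE L2: taken
after XOR r5, r5, #13: r5=(-10)^13=-5
after XOR r5, r5, #4: r5=(-5)^4=-1
after SUB r5, r5, #10: r5=(-1)-10=-11
after SUB r4, r4, #2: r4=4-2=2
CMP r4, #0  (cmp 2,0)
BNE L2: taken
after XOR r5, r5, #13: r5=(-11)^13=-8
after XOR r5, r5, #4: r5=(-8)^4=-4
after SUB r5, r5, #10: r5=(-4)-10=-14
after SUB r4, r4, #2: r4=2-2=0
CMP r4, #0  (cmp 0,0)
BNE L2: not taken
halt.

-14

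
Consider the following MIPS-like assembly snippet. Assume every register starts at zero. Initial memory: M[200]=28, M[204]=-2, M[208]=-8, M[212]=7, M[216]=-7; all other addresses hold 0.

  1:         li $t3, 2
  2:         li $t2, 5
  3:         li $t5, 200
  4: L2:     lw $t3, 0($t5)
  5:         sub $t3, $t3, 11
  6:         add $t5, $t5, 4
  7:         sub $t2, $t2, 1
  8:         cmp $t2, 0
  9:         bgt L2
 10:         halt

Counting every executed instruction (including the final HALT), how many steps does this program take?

li $t3, 2 → $t3=2
li $t2, 5 → $t2=5
li $t5, 200 → $t5=200
lw $t3, 0($t5) → $t3=M[200]=28
sub $t3, $t3, 11 → $t3=28-11=17
add $t5, $t5, 4 → $t5=200+4=204
sub $t2, $t2, 1 → $t2=5-1=4
cmp $t2, 0  (cmp 4,0)
bgt L2: taken
lw $t3, 0($t5) → $t3=M[204]=-2
sub $t3, $t3, 11 → $t3=(-2)-11=-13
add $t5, $t5, 4 → $t5=204+4=208
sub $t2, $t2, 1 → $t2=4-1=3
cmp $t2, 0  (cmp 3,0)
bgt L2: taken
lw $t3, 0($t5) → $t3=M[208]=-8
sub $t3, $t3, 11 → $t3=(-8)-11=-19
add $t5, $t5, 4 → $t5=208+4=212
sub $t2, $t2, 1 → $t2=3-1=2
cmp $t2, 0  (cmp 2,0)
bgt L2: taken
lw $t3, 0($t5) → $t3=M[212]=7
sub $t3, $t3, 11 → $t3=7-11=-4
add $t5, $t5, 4 → $t5=212+4=216
sub $t2, $t2, 1 → $t2=2-1=1
cmp $t2, 0  (cmp 1,0)
bgt L2: taken
lw $t3, 0($t5) → $t3=M[216]=-7
sub $t3, $t3, 11 → $t3=(-7)-11=-18
add $t5, $t5, 4 → $t5=216+4=220
sub $t2, $t2, 1 → $t2=1-1=0
cmp $t2, 0  (cmp 0,0)
bgt L2: not taken
halt.
Total executed instructions: 34.

34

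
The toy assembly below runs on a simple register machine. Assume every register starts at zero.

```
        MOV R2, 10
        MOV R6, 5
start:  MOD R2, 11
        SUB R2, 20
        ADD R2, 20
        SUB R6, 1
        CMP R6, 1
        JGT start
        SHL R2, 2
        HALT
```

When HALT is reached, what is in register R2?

40

MOV R2, 10 → R2=10
MOV R6, 5 → R6=5
MOD R2, 11 → R2=10%11=10
SUB R2, 20 → R2=10-20=-10
ADD R2, 20 → R2=(-10)+20=10
SUB R6, 1 → R6=5-1=4
CMP R6, 1  (cmp 4,1)
JGT start: taken
MOD R2, 11 → R2=10%11=10
SUB R2, 20 → R2=10-20=-10
ADD R2, 20 → R2=(-10)+20=10
SUB R6, 1 → R6=4-1=3
CMP R6, 1  (cmp 3,1)
JGT start: taken
MOD R2, 11 → R2=10%11=10
SUB R2, 20 → R2=10-20=-10
ADD R2, 20 → R2=(-10)+20=10
SUB R6, 1 → R6=3-1=2
CMP R6, 1  (cmp 2,1)
JGT start: taken
MOD R2, 11 → R2=10%11=10
SUB R2, 20 → R2=10-20=-10
ADD R2, 20 → R2=(-10)+20=10
SUB R6, 1 → R6=2-1=1
CMP R6, 1  (cmp 1,1)
JGT start: not taken
SHL R2, 2 → R2=10<<2=40
halt.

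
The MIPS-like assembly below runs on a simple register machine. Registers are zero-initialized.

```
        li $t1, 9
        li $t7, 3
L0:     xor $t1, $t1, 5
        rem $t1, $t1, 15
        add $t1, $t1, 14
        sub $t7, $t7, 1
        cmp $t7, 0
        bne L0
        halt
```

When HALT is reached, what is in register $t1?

24

li $t1, 9 → $t1=9
li $t7, 3 → $t7=3
xor $t1, $t1, 5 → $t1=9^5=12
rem $t1, $t1, 15 → $t1=12%15=12
add $t1, $t1, 14 → $t1=12+14=26
sub $t7, $t7, 1 → $t7=3-1=2
cmp $t7, 0  (cmp 2,0)
bne L0: taken
xor $t1, $t1, 5 → $t1=26^5=31
rem $t1, $t1, 15 → $t1=31%15=1
add $t1, $t1, 14 → $t1=1+14=15
sub $t7, $t7, 1 → $t7=2-1=1
cmp $t7, 0  (cmp 1,0)
bne L0: taken
xor $t1, $t1, 5 → $t1=15^5=10
rem $t1, $t1, 15 → $t1=10%15=10
add $t1, $t1, 14 → $t1=10+14=24
sub $t7, $t7, 1 → $t7=1-1=0
cmp $t7, 0  (cmp 0,0)
bne L0: not taken
halt.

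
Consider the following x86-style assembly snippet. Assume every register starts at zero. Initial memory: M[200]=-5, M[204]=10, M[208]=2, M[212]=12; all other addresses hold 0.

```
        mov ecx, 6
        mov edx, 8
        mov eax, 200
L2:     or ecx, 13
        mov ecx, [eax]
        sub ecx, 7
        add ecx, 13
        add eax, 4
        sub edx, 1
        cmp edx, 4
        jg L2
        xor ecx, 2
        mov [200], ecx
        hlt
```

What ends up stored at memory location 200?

16

ecx=6
edx=8
eax=200
ecx=6|13=15
ecx=M[200]=-5
ecx=(-5)-7=-12
ecx=(-12)+13=1
eax=200+4=204
edx=8-1=7
cmp edx, 4  (cmp 7,4)
jg L2: taken
ecx=1|13=13
ecx=M[204]=10
ecx=10-7=3
ecx=3+13=16
eax=204+4=208
edx=7-1=6
cmp edx, 4  (cmp 6,4)
jg L2: taken
ecx=16|13=29
ecx=M[208]=2
ecx=2-7=-5
ecx=(-5)+13=8
eax=208+4=212
edx=6-1=5
cmp edx, 4  (cmp 5,4)
jg L2: taken
ecx=8|13=13
ecx=M[212]=12
ecx=12-7=5
ecx=5+13=18
eax=212+4=216
edx=5-1=4
cmp edx, 4  (cmp 4,4)
jg L2: not taken
ecx=18^2=16
mov [200], ecx → M[200]=16
halt.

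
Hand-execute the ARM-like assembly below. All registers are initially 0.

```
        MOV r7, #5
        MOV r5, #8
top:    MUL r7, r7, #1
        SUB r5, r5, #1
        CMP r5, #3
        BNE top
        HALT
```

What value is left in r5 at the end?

after MOV r7, #5: r7=5
after MOV r5, #8: r5=8
after MUL r7, r7, #1: r7=5*1=5
after SUB r5, r5, #1: r5=8-1=7
CMP r5, #3  (cmp 7,3)
BNE top: taken
after MUL r7, r7, #1: r7=5*1=5
after SUB r5, r5, #1: r5=7-1=6
CMP r5, #3  (cmp 6,3)
BNE top: taken
after MUL r7, r7, #1: r7=5*1=5
after SUB r5, r5, #1: r5=6-1=5
CMP r5, #3  (cmp 5,3)
BNE top: taken
after MUL r7, r7, #1: r7=5*1=5
after SUB r5, r5, #1: r5=5-1=4
CMP r5, #3  (cmp 4,3)
BNE top: taken
after MUL r7, r7, #1: r7=5*1=5
after SUB r5, r5, #1: r5=4-1=3
CMP r5, #3  (cmp 3,3)
BNE top: not taken
halt.

3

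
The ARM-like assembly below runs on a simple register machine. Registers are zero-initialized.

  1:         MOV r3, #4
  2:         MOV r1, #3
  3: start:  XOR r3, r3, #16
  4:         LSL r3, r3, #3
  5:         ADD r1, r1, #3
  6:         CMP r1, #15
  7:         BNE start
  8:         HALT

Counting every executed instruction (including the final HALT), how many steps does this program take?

r3=4
r1=3
r3=4^16=20
r3=20<<3=160
r1=3+3=6
CMP r1, #15  (cmp 6,15)
BNE start: taken
r3=160^16=176
r3=176<<3=1408
r1=6+3=9
CMP r1, #15  (cmp 9,15)
BNE start: taken
r3=1408^16=1424
r3=1424<<3=11392
r1=9+3=12
CMP r1, #15  (cmp 12,15)
BNE start: taken
r3=11392^16=11408
r3=11408<<3=91264
r1=12+3=15
CMP r1, #15  (cmp 15,15)
BNE start: not taken
halt.
Total executed instructions: 23.

23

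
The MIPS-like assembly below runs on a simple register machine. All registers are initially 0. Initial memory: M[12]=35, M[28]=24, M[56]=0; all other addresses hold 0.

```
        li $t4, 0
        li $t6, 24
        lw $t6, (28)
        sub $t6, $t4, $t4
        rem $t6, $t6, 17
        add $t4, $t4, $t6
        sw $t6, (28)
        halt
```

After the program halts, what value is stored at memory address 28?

0

after li $t4, 0: $t4=0
after li $t6, 24: $t6=24
after lw $t6, (28): $t6=M[28]=24
after sub $t6, $t4, $t4: $t6=0-0=0
after rem $t6, $t6, 17: $t6=0%17=0
after add $t4, $t4, $t6: $t4=0+0=0
sw $t6, (28) → M[28]=0
halt.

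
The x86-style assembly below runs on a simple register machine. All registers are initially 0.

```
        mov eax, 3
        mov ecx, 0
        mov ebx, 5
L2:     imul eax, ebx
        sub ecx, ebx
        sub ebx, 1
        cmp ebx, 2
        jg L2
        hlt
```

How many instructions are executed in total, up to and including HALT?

after mov eax, 3: eax=3
after mov ecx, 0: ecx=0
after mov ebx, 5: ebx=5
after imul eax, ebx: eax=3*5=15
after sub ecx, ebx: ecx=0-5=-5
after sub ebx, 1: ebx=5-1=4
cmp ebx, 2  (cmp 4,2)
jg L2: taken
after imul eax, ebx: eax=15*4=60
after sub ecx, ebx: ecx=(-5)-4=-9
after sub ebx, 1: ebx=4-1=3
cmp ebx, 2  (cmp 3,2)
jg L2: taken
after imul eax, ebx: eax=60*3=180
after sub ecx, ebx: ecx=(-9)-3=-12
after sub ebx, 1: ebx=3-1=2
cmp ebx, 2  (cmp 2,2)
jg L2: not taken
halt.
Total executed instructions: 19.

19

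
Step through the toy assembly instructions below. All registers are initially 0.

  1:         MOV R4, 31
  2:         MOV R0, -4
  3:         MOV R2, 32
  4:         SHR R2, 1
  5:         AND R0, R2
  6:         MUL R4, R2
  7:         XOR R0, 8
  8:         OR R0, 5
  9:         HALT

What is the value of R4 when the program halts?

MOV R4, 31 → R4=31
MOV R0, -4 → R0=-4
MOV R2, 32 → R2=32
SHR R2, 1 → R2=32>>1=16
AND R0, R2 → R0=(-4)&16=16
MUL R4, R2 → R4=31*16=496
XOR R0, 8 → R0=16^8=24
OR R0, 5 → R0=24|5=29
halt.

496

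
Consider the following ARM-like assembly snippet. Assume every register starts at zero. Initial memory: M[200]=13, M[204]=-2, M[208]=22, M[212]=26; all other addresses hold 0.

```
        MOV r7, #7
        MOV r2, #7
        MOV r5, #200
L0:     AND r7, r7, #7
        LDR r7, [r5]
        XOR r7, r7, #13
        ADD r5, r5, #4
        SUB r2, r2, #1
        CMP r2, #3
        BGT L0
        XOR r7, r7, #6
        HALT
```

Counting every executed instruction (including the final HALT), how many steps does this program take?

33

MOV r7, #7 → r7=7
MOV r2, #7 → r2=7
MOV r5, #200 → r5=200
AND r7, r7, #7 → r7=7&7=7
LDR r7, [r5] → r7=M[200]=13
XOR r7, r7, #13 → r7=13^13=0
ADD r5, r5, #4 → r5=200+4=204
SUB r2, r2, #1 → r2=7-1=6
CMP r2, #3  (cmp 6,3)
BGT L0: taken
AND r7, r7, #7 → r7=0&7=0
LDR r7, [r5] → r7=M[204]=-2
XOR r7, r7, #13 → r7=(-2)^13=-13
ADD r5, r5, #4 → r5=204+4=208
SUB r2, r2, #1 → r2=6-1=5
CMP r2, #3  (cmp 5,3)
BGT L0: taken
AND r7, r7, #7 → r7=(-13)&7=3
LDR r7, [r5] → r7=M[208]=22
XOR r7, r7, #13 → r7=22^13=27
ADD r5, r5, #4 → r5=208+4=212
SUB r2, r2, #1 → r2=5-1=4
CMP r2, #3  (cmp 4,3)
BGT L0: taken
AND r7, r7, #7 → r7=27&7=3
LDR r7, [r5] → r7=M[212]=26
XOR r7, r7, #13 → r7=26^13=23
ADD r5, r5, #4 → r5=212+4=216
SUB r2, r2, #1 → r2=4-1=3
CMP r2, #3  (cmp 3,3)
BGT L0: not taken
XOR r7, r7, #6 → r7=23^6=17
halt.
Total executed instructions: 33.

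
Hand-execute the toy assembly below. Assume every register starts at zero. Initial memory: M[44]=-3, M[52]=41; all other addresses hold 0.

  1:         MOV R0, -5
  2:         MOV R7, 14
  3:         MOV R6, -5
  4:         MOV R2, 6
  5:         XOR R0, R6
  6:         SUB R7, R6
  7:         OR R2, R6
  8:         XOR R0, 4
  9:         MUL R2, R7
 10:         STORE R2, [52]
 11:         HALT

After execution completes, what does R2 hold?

after MOV R0, -5: R0=-5
after MOV R7, 14: R7=14
after MOV R6, -5: R6=-5
after MOV R2, 6: R2=6
after XOR R0, R6: R0=(-5)^(-5)=0
after SUB R7, R6: R7=14-(-5)=19
after OR R2, R6: R2=6|(-5)=-1
after XOR R0, 4: R0=0^4=4
after MUL R2, R7: R2=(-1)*19=-19
STORE R2, [52] → M[52]=-19
halt.

-19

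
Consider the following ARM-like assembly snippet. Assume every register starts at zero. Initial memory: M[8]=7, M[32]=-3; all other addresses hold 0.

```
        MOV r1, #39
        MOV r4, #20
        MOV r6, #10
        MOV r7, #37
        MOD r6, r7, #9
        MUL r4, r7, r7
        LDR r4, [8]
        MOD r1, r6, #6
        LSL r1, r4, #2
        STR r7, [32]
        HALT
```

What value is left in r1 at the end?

MOV r1, #39 → r1=39
MOV r4, #20 → r4=20
MOV r6, #10 → r6=10
MOV r7, #37 → r7=37
MOD r6, r7, #9 → r6=37%9=1
MUL r4, r7, r7 → r4=37*37=1369
LDR r4, [8] → r4=M[8]=7
MOD r1, r6, #6 → r1=1%6=1
LSL r1, r4, #2 → r1=7<<2=28
STR r7, [32] → M[32]=37
halt.

28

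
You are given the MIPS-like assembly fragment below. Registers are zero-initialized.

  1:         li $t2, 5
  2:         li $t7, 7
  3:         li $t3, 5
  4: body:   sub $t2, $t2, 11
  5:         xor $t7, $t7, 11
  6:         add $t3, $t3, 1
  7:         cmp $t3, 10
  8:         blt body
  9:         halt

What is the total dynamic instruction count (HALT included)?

29

$t2=5
$t7=7
$t3=5
$t2=5-11=-6
$t7=7^11=12
$t3=5+1=6
cmp $t3, 10  (cmp 6,10)
blt body: taken
$t2=(-6)-11=-17
$t7=12^11=7
$t3=6+1=7
cmp $t3, 10  (cmp 7,10)
blt body: taken
$t2=(-17)-11=-28
$t7=7^11=12
$t3=7+1=8
cmp $t3, 10  (cmp 8,10)
blt body: taken
$t2=(-28)-11=-39
$t7=12^11=7
$t3=8+1=9
cmp $t3, 10  (cmp 9,10)
blt body: taken
$t2=(-39)-11=-50
$t7=7^11=12
$t3=9+1=10
cmp $t3, 10  (cmp 10,10)
blt body: not taken
halt.
Total executed instructions: 29.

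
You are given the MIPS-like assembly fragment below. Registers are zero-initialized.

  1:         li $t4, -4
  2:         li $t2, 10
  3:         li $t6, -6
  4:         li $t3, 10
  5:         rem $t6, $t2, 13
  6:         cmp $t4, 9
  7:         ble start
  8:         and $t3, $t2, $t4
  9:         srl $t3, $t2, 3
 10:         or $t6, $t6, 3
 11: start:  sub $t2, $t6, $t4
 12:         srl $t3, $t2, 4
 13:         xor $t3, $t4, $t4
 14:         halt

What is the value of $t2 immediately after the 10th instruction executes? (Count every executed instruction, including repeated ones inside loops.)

14

after li $t4, -4: $t4=-4
after li $t2, 10: $t2=10
after li $t6, -6: $t6=-6
after li $t3, 10: $t3=10
after rem $t6, $t2, 13: $t6=10%13=10
cmp $t4, 9  (cmp -4,9)
ble start: taken
after sub $t2, $t6, $t4: $t2=10-(-4)=14
after srl $t3, $t2, 4: $t3=14>>4=0
after xor $t3, $t4, $t4: $t3=(-4)^(-4)=0
After step 10: $t2 = 14.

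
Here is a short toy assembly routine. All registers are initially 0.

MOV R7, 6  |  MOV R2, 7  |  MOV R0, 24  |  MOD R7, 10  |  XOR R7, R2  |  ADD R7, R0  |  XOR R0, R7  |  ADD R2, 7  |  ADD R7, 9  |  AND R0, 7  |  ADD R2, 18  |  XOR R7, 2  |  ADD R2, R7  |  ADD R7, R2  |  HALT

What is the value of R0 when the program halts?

1

after MOV R7, 6: R7=6
after MOV R2, 7: R2=7
after MOV R0, 24: R0=24
after MOD R7, 10: R7=6%10=6
after XOR R7, R2: R7=6^7=1
after ADD R7, R0: R7=1+24=25
after XOR R0, R7: R0=24^25=1
after ADD R2, 7: R2=7+7=14
after ADD R7, 9: R7=25+9=34
after AND R0, 7: R0=1&7=1
after ADD R2, 18: R2=14+18=32
after XOR R7, 2: R7=34^2=32
after ADD R2, R7: R2=32+32=64
after ADD R7, R2: R7=32+64=96
halt.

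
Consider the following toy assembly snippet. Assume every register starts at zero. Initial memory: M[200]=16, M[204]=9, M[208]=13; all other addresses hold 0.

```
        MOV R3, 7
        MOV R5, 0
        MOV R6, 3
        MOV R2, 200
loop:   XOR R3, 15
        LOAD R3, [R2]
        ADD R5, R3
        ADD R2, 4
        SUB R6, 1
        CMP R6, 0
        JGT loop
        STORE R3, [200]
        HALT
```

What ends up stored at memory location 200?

R3=7
R5=0
R6=3
R2=200
R3=7^15=8
R3=M[200]=16
R5=0+16=16
R2=200+4=204
R6=3-1=2
CMP R6, 0  (cmp 2,0)
JGT loop: taken
R3=16^15=31
R3=M[204]=9
R5=16+9=25
R2=204+4=208
R6=2-1=1
CMP R6, 0  (cmp 1,0)
JGT loop: taken
R3=9^15=6
R3=M[208]=13
R5=25+13=38
R2=208+4=212
R6=1-1=0
CMP R6, 0  (cmp 0,0)
JGT loop: not taken
STORE R3, [200] → M[200]=13
halt.

13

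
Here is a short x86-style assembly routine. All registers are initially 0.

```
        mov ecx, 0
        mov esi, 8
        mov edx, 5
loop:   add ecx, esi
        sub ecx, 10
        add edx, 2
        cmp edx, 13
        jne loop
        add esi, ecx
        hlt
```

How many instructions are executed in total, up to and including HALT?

25

ecx=0
esi=8
edx=5
ecx=0+8=8
ecx=8-10=-2
edx=5+2=7
cmp edx, 13  (cmp 7,13)
jne loop: taken
ecx=(-2)+8=6
ecx=6-10=-4
edx=7+2=9
cmp edx, 13  (cmp 9,13)
jne loop: taken
ecx=(-4)+8=4
ecx=4-10=-6
edx=9+2=11
cmp edx, 13  (cmp 11,13)
jne loop: taken
ecx=(-6)+8=2
ecx=2-10=-8
edx=11+2=13
cmp edx, 13  (cmp 13,13)
jne loop: not taken
esi=8+(-8)=0
halt.
Total executed instructions: 25.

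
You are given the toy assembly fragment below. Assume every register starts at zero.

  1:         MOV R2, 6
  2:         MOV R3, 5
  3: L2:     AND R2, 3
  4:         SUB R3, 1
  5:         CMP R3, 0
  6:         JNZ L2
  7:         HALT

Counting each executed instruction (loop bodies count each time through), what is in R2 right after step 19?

after MOV R2, 6: R2=6
after MOV R3, 5: R3=5
after AND R2, 3: R2=6&3=2
after SUB R3, 1: R3=5-1=4
CMP R3, 0  (cmp 4,0)
JNZ L2: taken
after AND R2, 3: R2=2&3=2
after SUB R3, 1: R3=4-1=3
CMP R3, 0  (cmp 3,0)
JNZ L2: taken
after AND R2, 3: R2=2&3=2
after SUB R3, 1: R3=3-1=2
CMP R3, 0  (cmp 2,0)
JNZ L2: taken
after AND R2, 3: R2=2&3=2
after SUB R3, 1: R3=2-1=1
CMP R3, 0  (cmp 1,0)
JNZ L2: taken
after AND R2, 3: R2=2&3=2
After step 19: R2 = 2.

2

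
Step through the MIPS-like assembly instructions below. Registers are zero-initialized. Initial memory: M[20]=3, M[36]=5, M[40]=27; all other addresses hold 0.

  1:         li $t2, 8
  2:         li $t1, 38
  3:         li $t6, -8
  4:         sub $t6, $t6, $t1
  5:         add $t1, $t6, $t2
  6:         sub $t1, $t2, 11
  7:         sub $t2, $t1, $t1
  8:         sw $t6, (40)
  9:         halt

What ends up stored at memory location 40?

-46

li $t2, 8 → $t2=8
li $t1, 38 → $t1=38
li $t6, -8 → $t6=-8
sub $t6, $t6, $t1 → $t6=(-8)-38=-46
add $t1, $t6, $t2 → $t1=(-46)+8=-38
sub $t1, $t2, 11 → $t1=8-11=-3
sub $t2, $t1, $t1 → $t2=(-3)-(-3)=0
sw $t6, (40) → M[40]=-46
halt.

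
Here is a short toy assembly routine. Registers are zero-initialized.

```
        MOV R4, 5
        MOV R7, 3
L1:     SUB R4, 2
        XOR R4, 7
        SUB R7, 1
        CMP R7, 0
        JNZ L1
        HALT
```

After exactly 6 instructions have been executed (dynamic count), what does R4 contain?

4

R4=5
R7=3
R4=5-2=3
R4=3^7=4
R7=3-1=2
CMP R7, 0  (cmp 2,0)
After step 6: R4 = 4.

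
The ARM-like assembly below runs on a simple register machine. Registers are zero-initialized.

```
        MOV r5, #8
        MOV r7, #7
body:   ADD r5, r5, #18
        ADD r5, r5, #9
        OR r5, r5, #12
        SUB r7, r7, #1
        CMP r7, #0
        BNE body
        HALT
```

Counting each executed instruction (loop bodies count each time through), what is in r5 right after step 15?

96

after MOV r5, #8: r5=8
after MOV r7, #7: r7=7
after ADD r5, r5, #18: r5=8+18=26
after ADD r5, r5, #9: r5=26+9=35
after OR r5, r5, #12: r5=35|12=47
after SUB r7, r7, #1: r7=7-1=6
CMP r7, #0  (cmp 6,0)
BNE body: taken
after ADD r5, r5, #18: r5=47+18=65
after ADD r5, r5, #9: r5=65+9=74
after OR r5, r5, #12: r5=74|12=78
after SUB r7, r7, #1: r7=6-1=5
CMP r7, #0  (cmp 5,0)
BNE body: taken
after ADD r5, r5, #18: r5=78+18=96
After step 15: r5 = 96.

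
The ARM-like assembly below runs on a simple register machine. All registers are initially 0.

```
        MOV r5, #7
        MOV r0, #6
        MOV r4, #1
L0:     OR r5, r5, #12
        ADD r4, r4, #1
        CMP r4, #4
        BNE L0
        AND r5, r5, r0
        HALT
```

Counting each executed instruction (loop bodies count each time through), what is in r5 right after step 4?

MOV r5, #7 → r5=7
MOV r0, #6 → r0=6
MOV r4, #1 → r4=1
OR r5, r5, #12 → r5=7|12=15
After step 4: r5 = 15.

15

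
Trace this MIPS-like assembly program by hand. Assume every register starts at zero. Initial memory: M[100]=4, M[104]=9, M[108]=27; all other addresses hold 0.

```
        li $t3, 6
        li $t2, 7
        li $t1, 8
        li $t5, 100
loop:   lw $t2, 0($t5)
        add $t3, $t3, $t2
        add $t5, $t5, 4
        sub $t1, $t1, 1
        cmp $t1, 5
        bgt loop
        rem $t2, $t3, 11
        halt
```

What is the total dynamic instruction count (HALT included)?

after li $t3, 6: $t3=6
after li $t2, 7: $t2=7
after li $t1, 8: $t1=8
after li $t5, 100: $t5=100
after lw $t2, 0($t5): $t2=M[100]=4
after add $t3, $t3, $t2: $t3=6+4=10
after add $t5, $t5, 4: $t5=100+4=104
after sub $t1, $t1, 1: $t1=8-1=7
cmp $t1, 5  (cmp 7,5)
bgt loop: taken
after lw $t2, 0($t5): $t2=M[104]=9
after add $t3, $t3, $t2: $t3=10+9=19
after add $t5, $t5, 4: $t5=104+4=108
after sub $t1, $t1, 1: $t1=7-1=6
cmp $t1, 5  (cmp 6,5)
bgt loop: taken
after lw $t2, 0($t5): $t2=M[108]=27
after add $t3, $t3, $t2: $t3=19+27=46
after add $t5, $t5, 4: $t5=108+4=112
after sub $t1, $t1, 1: $t1=6-1=5
cmp $t1, 5  (cmp 5,5)
bgt loop: not taken
after rem $t2, $t3, 11: $t2=46%11=2
halt.
Total executed instructions: 24.

24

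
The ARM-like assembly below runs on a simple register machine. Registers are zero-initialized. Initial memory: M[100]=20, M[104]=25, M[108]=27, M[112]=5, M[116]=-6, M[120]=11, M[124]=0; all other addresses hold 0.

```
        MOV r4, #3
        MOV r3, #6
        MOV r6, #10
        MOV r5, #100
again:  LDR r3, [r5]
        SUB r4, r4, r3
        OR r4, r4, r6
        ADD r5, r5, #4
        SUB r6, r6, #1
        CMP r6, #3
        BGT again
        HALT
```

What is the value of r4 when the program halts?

-59

after MOV r4, #3: r4=3
after MOV r3, #6: r3=6
after MOV r6, #10: r6=10
after MOV r5, #100: r5=100
after LDR r3, [r5]: r3=M[100]=20
after SUB r4, r4, r3: r4=3-20=-17
after OR r4, r4, r6: r4=(-17)|10=-17
after ADD r5, r5, #4: r5=100+4=104
after SUB r6, r6, #1: r6=10-1=9
CMP r6, #3  (cmp 9,3)
BGT again: taken
after LDR r3, [r5]: r3=M[104]=25
after SUB r4, r4, r3: r4=(-17)-25=-42
after OR r4, r4, r6: r4=(-42)|9=-33
after ADD r5, r5, #4: r5=104+4=108
after SUB r6, r6, #1: r6=9-1=8
CMP r6, #3  (cmp 8,3)
BGT again: taken
after LDR r3, [r5]: r3=M[108]=27
after SUB r4, r4, r3: r4=(-33)-27=-60
after OR r4, r4, r6: r4=(-60)|8=-52
after ADD r5, r5, #4: r5=108+4=112
after SUB r6, r6, #1: r6=8-1=7
CMP r6, #3  (cmp 7,3)
BGT again: taken
after LDR r3, [r5]: r3=M[112]=5
after SUB r4, r4, r3: r4=(-52)-5=-57
after OR r4, r4, r6: r4=(-57)|7=-57
after ADD r5, r5, #4: r5=112+4=116
after SUB r6, r6, #1: r6=7-1=6
CMP r6, #3  (cmp 6,3)
BGT again: taken
after LDR r3, [r5]: r3=M[116]=-6
after SUB r4, r4, r3: r4=(-57)-(-6)=-51
after OR r4, r4, r6: r4=(-51)|6=-49
after ADD r5, r5, #4: r5=116+4=120
after SUB r6, r6, #1: r6=6-1=5
CMP r6, #3  (cmp 5,3)
BGT again: taken
after LDR r3, [r5]: r3=M[120]=11
after SUB r4, r4, r3: r4=(-49)-11=-60
after OR r4, r4, r6: r4=(-60)|5=-59
after ADD r5, r5, #4: r5=120+4=124
after SUB r6, r6, #1: r6=5-1=4
CMP r6, #3  (cmp 4,3)
BGT again: taken
after LDR r3, [r5]: r3=M[124]=0
after SUB r4, r4, r3: r4=(-59)-0=-59
after OR r4, r4, r6: r4=(-59)|4=-59
after ADD r5, r5, #4: r5=124+4=128
after SUB r6, r6, #1: r6=4-1=3
CMP r6, #3  (cmp 3,3)
BGT again: not taken
halt.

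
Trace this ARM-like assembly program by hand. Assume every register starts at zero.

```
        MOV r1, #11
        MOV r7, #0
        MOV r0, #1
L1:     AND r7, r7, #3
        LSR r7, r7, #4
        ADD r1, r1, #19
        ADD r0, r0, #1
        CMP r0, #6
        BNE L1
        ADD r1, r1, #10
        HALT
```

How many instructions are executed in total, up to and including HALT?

after MOV r1, #11: r1=11
after MOV r7, #0: r7=0
after MOV r0, #1: r0=1
after AND r7, r7, #3: r7=0&3=0
after LSR r7, r7, #4: r7=0>>4=0
after ADD r1, r1, #19: r1=11+19=30
after ADD r0, r0, #1: r0=1+1=2
CMP r0, #6  (cmp 2,6)
BNE L1: taken
after AND r7, r7, #3: r7=0&3=0
after LSR r7, r7, #4: r7=0>>4=0
after ADD r1, r1, #19: r1=30+19=49
after ADD r0, r0, #1: r0=2+1=3
CMP r0, #6  (cmp 3,6)
BNE L1: taken
after AND r7, r7, #3: r7=0&3=0
after LSR r7, r7, #4: r7=0>>4=0
after ADD r1, r1, #19: r1=49+19=68
after ADD r0, r0, #1: r0=3+1=4
CMP r0, #6  (cmp 4,6)
BNE L1: taken
after AND r7, r7, #3: r7=0&3=0
after LSR r7, r7, #4: r7=0>>4=0
after ADD r1, r1, #19: r1=68+19=87
after ADD r0, r0, #1: r0=4+1=5
CMP r0, #6  (cmp 5,6)
BNE L1: taken
after AND r7, r7, #3: r7=0&3=0
after LSR r7, r7, #4: r7=0>>4=0
after ADD r1, r1, #19: r1=87+19=106
after ADD r0, r0, #1: r0=5+1=6
CMP r0, #6  (cmp 6,6)
BNE L1: not taken
after ADD r1, r1, #10: r1=106+10=116
halt.
Total executed instructions: 35.

35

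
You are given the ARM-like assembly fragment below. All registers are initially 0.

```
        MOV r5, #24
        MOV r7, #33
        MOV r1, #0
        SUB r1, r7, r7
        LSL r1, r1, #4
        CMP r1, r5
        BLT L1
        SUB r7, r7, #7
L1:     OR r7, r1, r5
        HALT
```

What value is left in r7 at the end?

after MOV r5, #24: r5=24
after MOV r7, #33: r7=33
after MOV r1, #0: r1=0
after SUB r1, r7, r7: r1=33-33=0
after LSL r1, r1, #4: r1=0<<4=0
CMP r1, r5  (cmp 0,24)
BLT L1: taken
after OR r7, r1, r5: r7=0|24=24
halt.

24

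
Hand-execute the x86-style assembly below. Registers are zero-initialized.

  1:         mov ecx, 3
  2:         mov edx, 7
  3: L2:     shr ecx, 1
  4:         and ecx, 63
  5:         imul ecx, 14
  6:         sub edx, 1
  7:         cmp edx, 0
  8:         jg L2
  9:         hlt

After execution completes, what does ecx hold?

after mov ecx, 3: ecx=3
after mov edx, 7: edx=7
after shr ecx, 1: ecx=3>>1=1
after and ecx, 63: ecx=1&63=1
after imul ecx, 14: ecx=1*14=14
after sub edx, 1: edx=7-1=6
cmp edx, 0  (cmp 6,0)
jg L2: taken
after shr ecx, 1: ecx=14>>1=7
after and ecx, 63: ecx=7&63=7
after imul ecx, 14: ecx=7*14=98
after sub edx, 1: edx=6-1=5
cmp edx, 0  (cmp 5,0)
jg L2: taken
after shr ecx, 1: ecx=98>>1=49
after and ecx, 63: ecx=49&63=49
after imul ecx, 14: ecx=49*14=686
after sub edx, 1: edx=5-1=4
cmp edx, 0  (cmp 4,0)
jg L2: taken
after shr ecx, 1: ecx=686>>1=343
after and ecx, 63: ecx=343&63=23
after imul ecx, 14: ecx=23*14=322
after sub edx, 1: edx=4-1=3
cmp edx, 0  (cmp 3,0)
jg L2: taken
after shr ecx, 1: ecx=322>>1=161
after and ecx, 63: ecx=161&63=33
after imul ecx, 14: ecx=33*14=462
after sub edx, 1: edx=3-1=2
cmp edx, 0  (cmp 2,0)
jg L2: taken
after shr ecx, 1: ecx=462>>1=231
after and ecx, 63: ecx=231&63=39
after imul ecx, 14: ecx=39*14=546
after sub edx, 1: edx=2-1=1
cmp edx, 0  (cmp 1,0)
jg L2: taken
after shr ecx, 1: ecx=546>>1=273
after and ecx, 63: ecx=273&63=17
after imul ecx, 14: ecx=17*14=238
after sub edx, 1: edx=1-1=0
cmp edx, 0  (cmp 0,0)
jg L2: not taken
halt.

238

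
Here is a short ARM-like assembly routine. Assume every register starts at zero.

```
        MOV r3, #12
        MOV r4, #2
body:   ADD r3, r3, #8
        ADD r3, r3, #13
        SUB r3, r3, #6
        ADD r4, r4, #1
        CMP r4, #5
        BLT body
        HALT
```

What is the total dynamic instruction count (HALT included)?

21

r3=12
r4=2
r3=12+8=20
r3=20+13=33
r3=33-6=27
r4=2+1=3
CMP r4, #5  (cmp 3,5)
BLT body: taken
r3=27+8=35
r3=35+13=48
r3=48-6=42
r4=3+1=4
CMP r4, #5  (cmp 4,5)
BLT body: taken
r3=42+8=50
r3=50+13=63
r3=63-6=57
r4=4+1=5
CMP r4, #5  (cmp 5,5)
BLT body: not taken
halt.
Total executed instructions: 21.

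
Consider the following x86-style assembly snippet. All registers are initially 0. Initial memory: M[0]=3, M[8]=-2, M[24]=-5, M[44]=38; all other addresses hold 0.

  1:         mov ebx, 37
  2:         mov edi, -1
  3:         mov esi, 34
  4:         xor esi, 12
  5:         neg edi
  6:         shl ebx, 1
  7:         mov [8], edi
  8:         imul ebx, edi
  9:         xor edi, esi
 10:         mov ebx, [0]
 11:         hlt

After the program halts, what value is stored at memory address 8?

mov ebx, 37 → ebx=37
mov edi, -1 → edi=-1
mov esi, 34 → esi=34
xor esi, 12 → esi=34^12=46
neg edi → edi=-(-1)=1
shl ebx, 1 → ebx=37<<1=74
mov [8], edi → M[8]=1
imul ebx, edi → ebx=74*1=74
xor edi, esi → edi=1^46=47
mov ebx, [0] → ebx=M[0]=3
halt.

1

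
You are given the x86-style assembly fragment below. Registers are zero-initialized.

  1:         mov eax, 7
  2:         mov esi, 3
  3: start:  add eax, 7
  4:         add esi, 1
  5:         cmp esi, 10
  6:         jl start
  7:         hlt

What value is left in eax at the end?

56

after mov eax, 7: eax=7
after mov esi, 3: esi=3
after add eax, 7: eax=7+7=14
after add esi, 1: esi=3+1=4
cmp esi, 10  (cmp 4,10)
jl start: taken
after add eax, 7: eax=14+7=21
after add esi, 1: esi=4+1=5
cmp esi, 10  (cmp 5,10)
jl start: taken
after add eax, 7: eax=21+7=28
after add esi, 1: esi=5+1=6
cmp esi, 10  (cmp 6,10)
jl start: taken
after add eax, 7: eax=28+7=35
after add esi, 1: esi=6+1=7
cmp esi, 10  (cmp 7,10)
jl start: taken
after add eax, 7: eax=35+7=42
after add esi, 1: esi=7+1=8
cmp esi, 10  (cmp 8,10)
jl start: taken
after add eax, 7: eax=42+7=49
after add esi, 1: esi=8+1=9
cmp esi, 10  (cmp 9,10)
jl start: taken
after add eax, 7: eax=49+7=56
after add esi, 1: esi=9+1=10
cmp esi, 10  (cmp 10,10)
jl start: not taken
halt.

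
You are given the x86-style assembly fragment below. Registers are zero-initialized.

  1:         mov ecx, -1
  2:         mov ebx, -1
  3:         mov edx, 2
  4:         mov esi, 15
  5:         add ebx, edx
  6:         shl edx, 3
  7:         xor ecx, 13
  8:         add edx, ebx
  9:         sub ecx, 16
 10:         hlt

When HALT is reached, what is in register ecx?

after mov ecx, -1: ecx=-1
after mov ebx, -1: ebx=-1
after mov edx, 2: edx=2
after mov esi, 15: esi=15
after add ebx, edx: ebx=(-1)+2=1
after shl edx, 3: edx=2<<3=16
after xor ecx, 13: ecx=(-1)^13=-14
after add edx, ebx: edx=16+1=17
after sub ecx, 16: ecx=(-14)-16=-30
halt.

-30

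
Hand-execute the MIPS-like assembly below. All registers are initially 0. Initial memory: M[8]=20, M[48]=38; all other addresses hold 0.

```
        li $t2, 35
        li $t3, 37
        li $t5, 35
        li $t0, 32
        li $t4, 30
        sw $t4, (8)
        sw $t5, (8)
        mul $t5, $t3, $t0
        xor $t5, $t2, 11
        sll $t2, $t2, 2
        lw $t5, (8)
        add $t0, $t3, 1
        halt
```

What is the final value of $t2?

140

after li $t2, 35: $t2=35
after li $t3, 37: $t3=37
after li $t5, 35: $t5=35
after li $t0, 32: $t0=32
after li $t4, 30: $t4=30
sw $t4, (8) → M[8]=30
sw $t5, (8) → M[8]=35
after mul $t5, $t3, $t0: $t5=37*32=1184
after xor $t5, $t2, 11: $t5=35^11=40
after sll $t2, $t2, 2: $t2=35<<2=140
after lw $t5, (8): $t5=M[8]=35
after add $t0, $t3, 1: $t0=37+1=38
halt.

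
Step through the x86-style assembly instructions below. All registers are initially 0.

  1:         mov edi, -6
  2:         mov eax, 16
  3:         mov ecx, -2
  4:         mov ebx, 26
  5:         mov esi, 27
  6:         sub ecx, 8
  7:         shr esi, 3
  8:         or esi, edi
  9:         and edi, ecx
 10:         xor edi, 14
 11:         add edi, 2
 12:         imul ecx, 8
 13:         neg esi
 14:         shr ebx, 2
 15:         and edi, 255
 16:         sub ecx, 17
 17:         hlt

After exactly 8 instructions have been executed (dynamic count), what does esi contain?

-5

edi=-6
eax=16
ecx=-2
ebx=26
esi=27
ecx=(-2)-8=-10
esi=27>>3=3
esi=3|(-6)=-5
After step 8: esi = -5.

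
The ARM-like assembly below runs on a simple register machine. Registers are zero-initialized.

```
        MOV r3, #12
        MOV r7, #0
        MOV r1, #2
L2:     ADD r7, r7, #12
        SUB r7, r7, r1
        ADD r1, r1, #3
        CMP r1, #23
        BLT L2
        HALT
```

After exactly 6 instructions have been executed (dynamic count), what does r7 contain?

10

MOV r3, #12 → r3=12
MOV r7, #0 → r7=0
MOV r1, #2 → r1=2
ADD r7, r7, #12 → r7=0+12=12
SUB r7, r7, r1 → r7=12-2=10
ADD r1, r1, #3 → r1=2+3=5
After step 6: r7 = 10.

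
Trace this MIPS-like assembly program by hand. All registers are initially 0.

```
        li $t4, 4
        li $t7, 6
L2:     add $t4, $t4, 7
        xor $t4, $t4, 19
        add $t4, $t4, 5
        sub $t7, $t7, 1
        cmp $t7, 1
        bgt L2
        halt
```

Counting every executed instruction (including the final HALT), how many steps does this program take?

$t4=4
$t7=6
$t4=4+7=11
$t4=11^19=24
$t4=24+5=29
$t7=6-1=5
cmp $t7, 1  (cmp 5,1)
bgt L2: taken
$t4=29+7=36
$t4=36^19=55
$t4=55+5=60
$t7=5-1=4
cmp $t7, 1  (cmp 4,1)
bgt L2: taken
$t4=60+7=67
$t4=67^19=80
$t4=80+5=85
$t7=4-1=3
cmp $t7, 1  (cmp 3,1)
bgt L2: taken
$t4=85+7=92
$t4=92^19=79
$t4=79+5=84
$t7=3-1=2
cmp $t7, 1  (cmp 2,1)
bgt L2: taken
$t4=84+7=91
$t4=91^19=72
$t4=72+5=77
$t7=2-1=1
cmp $t7, 1  (cmp 1,1)
bgt L2: not taken
halt.
Total executed instructions: 33.

33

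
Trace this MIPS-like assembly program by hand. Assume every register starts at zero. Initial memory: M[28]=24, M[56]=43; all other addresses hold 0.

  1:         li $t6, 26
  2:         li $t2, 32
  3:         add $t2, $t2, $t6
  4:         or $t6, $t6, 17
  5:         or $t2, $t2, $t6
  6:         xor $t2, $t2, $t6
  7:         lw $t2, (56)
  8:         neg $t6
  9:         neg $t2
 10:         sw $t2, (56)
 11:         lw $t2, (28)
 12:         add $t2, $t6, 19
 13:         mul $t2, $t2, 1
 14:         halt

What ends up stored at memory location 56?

$t6=26
$t2=32
$t2=32+26=58
$t6=26|17=27
$t2=58|27=59
$t2=59^27=32
$t2=M[56]=43
$t6=-(27)=-27
$t2=-(43)=-43
sw $t2, (56) → M[56]=-43
$t2=M[28]=24
$t2=(-27)+19=-8
$t2=(-8)*1=-8
halt.

-43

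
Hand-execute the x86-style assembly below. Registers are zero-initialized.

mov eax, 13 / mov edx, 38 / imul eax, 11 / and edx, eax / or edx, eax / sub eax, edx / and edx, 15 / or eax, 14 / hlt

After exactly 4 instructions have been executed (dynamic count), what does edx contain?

6

eax=13
edx=38
eax=13*11=143
edx=38&143=6
After step 4: edx = 6.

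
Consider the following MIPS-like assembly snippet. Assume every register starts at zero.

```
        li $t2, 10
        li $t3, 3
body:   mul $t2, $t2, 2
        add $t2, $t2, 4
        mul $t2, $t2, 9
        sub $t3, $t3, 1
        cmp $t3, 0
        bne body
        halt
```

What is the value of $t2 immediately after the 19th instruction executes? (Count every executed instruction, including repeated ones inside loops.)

70668

after li $t2, 10: $t2=10
after li $t3, 3: $t3=3
after mul $t2, $t2, 2: $t2=10*2=20
after add $t2, $t2, 4: $t2=20+4=24
after mul $t2, $t2, 9: $t2=24*9=216
after sub $t3, $t3, 1: $t3=3-1=2
cmp $t3, 0  (cmp 2,0)
bne body: taken
after mul $t2, $t2, 2: $t2=216*2=432
after add $t2, $t2, 4: $t2=432+4=436
after mul $t2, $t2, 9: $t2=436*9=3924
after sub $t3, $t3, 1: $t3=2-1=1
cmp $t3, 0  (cmp 1,0)
bne body: taken
after mul $t2, $t2, 2: $t2=3924*2=7848
after add $t2, $t2, 4: $t2=7848+4=7852
after mul $t2, $t2, 9: $t2=7852*9=70668
after sub $t3, $t3, 1: $t3=1-1=0
cmp $t3, 0  (cmp 0,0)
After step 19: $t2 = 70668.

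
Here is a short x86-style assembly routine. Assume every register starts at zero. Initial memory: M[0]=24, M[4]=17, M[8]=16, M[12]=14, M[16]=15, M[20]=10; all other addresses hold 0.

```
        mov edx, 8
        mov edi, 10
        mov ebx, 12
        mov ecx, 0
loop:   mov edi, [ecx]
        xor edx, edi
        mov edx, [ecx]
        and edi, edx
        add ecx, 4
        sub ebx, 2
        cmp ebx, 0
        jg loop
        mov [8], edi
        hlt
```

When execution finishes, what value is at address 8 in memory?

10

after mov edx, 8: edx=8
after mov edi, 10: edi=10
after mov ebx, 12: ebx=12
after mov ecx, 0: ecx=0
after mov edi, [ecx]: edi=M[0]=24
after xor edx, edi: edx=8^24=16
after mov edx, [ecx]: edx=M[0]=24
after and edi, edx: edi=24&24=24
after add ecx, 4: ecx=0+4=4
after sub ebx, 2: ebx=12-2=10
cmp ebx, 0  (cmp 10,0)
jg loop: taken
after mov edi, [ecx]: edi=M[4]=17
after xor edx, edi: edx=24^17=9
after mov edx, [ecx]: edx=M[4]=17
after and edi, edx: edi=17&17=17
after add ecx, 4: ecx=4+4=8
after sub ebx, 2: ebx=10-2=8
cmp ebx, 0  (cmp 8,0)
jg loop: taken
after mov edi, [ecx]: edi=M[8]=16
after xor edx, edi: edx=17^16=1
after mov edx, [ecx]: edx=M[8]=16
after and edi, edx: edi=16&16=16
after add ecx, 4: ecx=8+4=12
after sub ebx, 2: ebx=8-2=6
cmp ebx, 0  (cmp 6,0)
jg loop: taken
after mov edi, [ecx]: edi=M[12]=14
after xor edx, edi: edx=16^14=30
after mov edx, [ecx]: edx=M[12]=14
after and edi, edx: edi=14&14=14
after add ecx, 4: ecx=12+4=16
after sub ebx, 2: ebx=6-2=4
cmp ebx, 0  (cmp 4,0)
jg loop: taken
after mov edi, [ecx]: edi=M[16]=15
after xor edx, edi: edx=14^15=1
after mov edx, [ecx]: edx=M[16]=15
after and edi, edx: edi=15&15=15
after add ecx, 4: ecx=16+4=20
after sub ebx, 2: ebx=4-2=2
cmp ebx, 0  (cmp 2,0)
jg loop: taken
after mov edi, [ecx]: edi=M[20]=10
after xor edx, edi: edx=15^10=5
after mov edx, [ecx]: edx=M[20]=10
after and edi, edx: edi=10&10=10
after add ecx, 4: ecx=20+4=24
after sub ebx, 2: ebx=2-2=0
cmp ebx, 0  (cmp 0,0)
jg loop: not taken
mov [8], edi → M[8]=10
halt.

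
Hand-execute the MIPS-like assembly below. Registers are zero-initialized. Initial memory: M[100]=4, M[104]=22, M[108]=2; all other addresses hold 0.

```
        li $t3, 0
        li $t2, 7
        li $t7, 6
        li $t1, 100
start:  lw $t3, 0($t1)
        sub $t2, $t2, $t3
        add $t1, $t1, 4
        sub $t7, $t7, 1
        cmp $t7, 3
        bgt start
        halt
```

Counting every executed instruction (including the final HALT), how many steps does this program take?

li $t3, 0 → $t3=0
li $t2, 7 → $t2=7
li $t7, 6 → $t7=6
li $t1, 100 → $t1=100
lw $t3, 0($t1) → $t3=M[100]=4
sub $t2, $t2, $t3 → $t2=7-4=3
add $t1, $t1, 4 → $t1=100+4=104
sub $t7, $t7, 1 → $t7=6-1=5
cmp $t7, 3  (cmp 5,3)
bgt start: taken
lw $t3, 0($t1) → $t3=M[104]=22
sub $t2, $t2, $t3 → $t2=3-22=-19
add $t1, $t1, 4 → $t1=104+4=108
sub $t7, $t7, 1 → $t7=5-1=4
cmp $t7, 3  (cmp 4,3)
bgt start: taken
lw $t3, 0($t1) → $t3=M[108]=2
sub $t2, $t2, $t3 → $t2=(-19)-2=-21
add $t1, $t1, 4 → $t1=108+4=112
sub $t7, $t7, 1 → $t7=4-1=3
cmp $t7, 3  (cmp 3,3)
bgt start: not taken
halt.
Total executed instructions: 23.

23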